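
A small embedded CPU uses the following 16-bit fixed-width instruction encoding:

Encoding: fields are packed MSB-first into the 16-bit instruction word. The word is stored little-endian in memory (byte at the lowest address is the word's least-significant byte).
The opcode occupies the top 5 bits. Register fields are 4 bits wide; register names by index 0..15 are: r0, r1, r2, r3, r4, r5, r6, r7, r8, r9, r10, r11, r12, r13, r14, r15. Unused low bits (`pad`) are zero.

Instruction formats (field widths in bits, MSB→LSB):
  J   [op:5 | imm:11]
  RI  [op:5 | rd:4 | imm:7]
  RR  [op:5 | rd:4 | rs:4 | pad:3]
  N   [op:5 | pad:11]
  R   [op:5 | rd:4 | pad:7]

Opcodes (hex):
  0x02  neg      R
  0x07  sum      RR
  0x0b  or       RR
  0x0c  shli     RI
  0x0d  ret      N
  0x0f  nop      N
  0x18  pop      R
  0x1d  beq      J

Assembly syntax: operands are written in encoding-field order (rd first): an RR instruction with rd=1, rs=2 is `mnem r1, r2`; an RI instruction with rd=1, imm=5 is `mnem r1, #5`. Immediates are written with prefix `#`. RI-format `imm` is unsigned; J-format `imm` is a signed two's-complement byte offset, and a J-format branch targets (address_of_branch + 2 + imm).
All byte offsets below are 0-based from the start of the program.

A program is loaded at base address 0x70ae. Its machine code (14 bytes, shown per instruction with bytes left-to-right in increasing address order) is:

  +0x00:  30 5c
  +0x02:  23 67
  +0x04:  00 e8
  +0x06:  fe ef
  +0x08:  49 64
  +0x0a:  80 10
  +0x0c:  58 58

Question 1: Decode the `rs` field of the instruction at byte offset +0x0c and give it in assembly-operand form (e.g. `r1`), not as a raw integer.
off 0x0c: read 58 58 as little → 0x5858
  opcode bits[15:11]=0xb: or/RR
  rd: (w>>7)&0xf=0x0 → r0
  rs: (w>>3)&0xf=0xb → r11

r11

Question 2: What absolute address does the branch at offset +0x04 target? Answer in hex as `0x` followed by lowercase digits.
@+04  little-endian(00 e8) = 0xe800
  top 5b → 0x1d → beq [J]
  imm: (w>>0)&0x7ff=0x0 → #0
  target = base 0x70ae + off 0x04 + 2 + imm 0 = 0x70b4

0x70b4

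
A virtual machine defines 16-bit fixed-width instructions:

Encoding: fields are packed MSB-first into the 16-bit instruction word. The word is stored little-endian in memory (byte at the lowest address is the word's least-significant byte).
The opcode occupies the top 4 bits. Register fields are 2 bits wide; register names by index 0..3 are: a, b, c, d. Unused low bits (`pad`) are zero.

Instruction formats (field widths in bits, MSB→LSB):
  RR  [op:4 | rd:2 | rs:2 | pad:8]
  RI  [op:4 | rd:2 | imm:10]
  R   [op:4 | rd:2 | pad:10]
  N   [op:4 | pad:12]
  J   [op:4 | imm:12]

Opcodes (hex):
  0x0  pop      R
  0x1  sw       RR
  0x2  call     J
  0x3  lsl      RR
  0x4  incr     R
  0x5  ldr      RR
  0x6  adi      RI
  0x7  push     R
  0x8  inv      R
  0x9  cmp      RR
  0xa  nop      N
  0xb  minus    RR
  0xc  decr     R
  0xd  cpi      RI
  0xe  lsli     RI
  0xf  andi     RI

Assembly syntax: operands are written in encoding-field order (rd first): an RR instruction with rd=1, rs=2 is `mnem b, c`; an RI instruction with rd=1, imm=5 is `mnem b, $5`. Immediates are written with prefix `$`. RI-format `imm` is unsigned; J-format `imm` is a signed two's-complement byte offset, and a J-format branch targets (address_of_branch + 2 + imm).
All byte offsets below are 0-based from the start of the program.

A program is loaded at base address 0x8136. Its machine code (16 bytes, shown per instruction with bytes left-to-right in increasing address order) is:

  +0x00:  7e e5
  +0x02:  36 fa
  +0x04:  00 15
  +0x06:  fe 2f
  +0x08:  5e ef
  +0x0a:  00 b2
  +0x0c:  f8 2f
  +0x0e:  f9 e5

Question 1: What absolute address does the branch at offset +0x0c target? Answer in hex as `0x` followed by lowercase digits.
off 0x0c: read f8 2f as little → 0x2ff8
  opcode bits[15:12]=0x2: call/J
  [11:0] imm=4088 (s12→-8) = $-8
  target = base 0x8136 + off 0x0c + 2 + imm -8 = 0x813c

0x813c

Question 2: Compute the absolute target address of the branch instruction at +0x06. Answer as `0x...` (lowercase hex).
0x813c

off 0x06: read fe 2f as little → 0x2ffe
  opcode bits[15:12]=0x2: call/J
  [11:0] imm=4094 (s12→-2) = $-2
  target = base 0x8136 + off 0x06 + 2 + imm -2 = 0x813c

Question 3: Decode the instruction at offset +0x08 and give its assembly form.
lsli d, $862

@+08  little-endian(5e ef) = 0xef5e
  op=0xef5e>>12=0xe ⇒ lsli (RI)
  rd: (w>>10)&0x3=0x3 → d
  imm: (w>>0)&0x3ff=0x35e → $862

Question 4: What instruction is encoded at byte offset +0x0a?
minus a, c

off 0x0a: read 00 b2 as little → 0xb200
  opcode bits[15:12]=0xb: minus/RR
  rd@[11:10]=0x0 ⇒ a
  rs@[9:8]=0x2 ⇒ c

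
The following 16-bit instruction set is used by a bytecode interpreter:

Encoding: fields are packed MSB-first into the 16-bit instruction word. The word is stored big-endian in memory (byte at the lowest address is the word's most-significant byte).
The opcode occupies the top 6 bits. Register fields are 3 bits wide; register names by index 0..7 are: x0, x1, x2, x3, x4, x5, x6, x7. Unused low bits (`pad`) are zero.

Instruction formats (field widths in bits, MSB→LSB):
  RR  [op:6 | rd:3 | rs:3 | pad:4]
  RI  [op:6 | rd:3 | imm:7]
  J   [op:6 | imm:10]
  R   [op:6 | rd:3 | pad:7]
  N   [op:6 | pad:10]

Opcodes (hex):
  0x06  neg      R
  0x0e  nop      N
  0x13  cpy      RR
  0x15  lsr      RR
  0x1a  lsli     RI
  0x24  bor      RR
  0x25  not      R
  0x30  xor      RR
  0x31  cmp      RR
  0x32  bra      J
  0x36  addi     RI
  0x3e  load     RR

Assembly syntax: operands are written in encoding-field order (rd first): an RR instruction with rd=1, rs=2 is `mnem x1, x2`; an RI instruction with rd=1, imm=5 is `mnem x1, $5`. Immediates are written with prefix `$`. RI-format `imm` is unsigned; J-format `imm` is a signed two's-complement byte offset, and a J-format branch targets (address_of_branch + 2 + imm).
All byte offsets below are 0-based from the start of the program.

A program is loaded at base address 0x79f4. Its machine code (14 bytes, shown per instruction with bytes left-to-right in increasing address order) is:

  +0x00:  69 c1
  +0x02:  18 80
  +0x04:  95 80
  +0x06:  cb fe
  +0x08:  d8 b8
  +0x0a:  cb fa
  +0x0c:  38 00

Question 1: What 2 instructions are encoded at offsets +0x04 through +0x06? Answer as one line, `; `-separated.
@+04  big-endian(95 80) = 0x9580
  opcode bits[15:10]=0x25: not/R
  rd@[9:7]=0x3 ⇒ x3
@+06  big-endian(cb fe) = 0xcbfe
  opcode bits[15:10]=0x32: bra/J
  imm@[9:0]=0x3fe (s10→-2) ⇒ $-2

not x3; bra $-2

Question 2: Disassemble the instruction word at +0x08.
[08] d8 b8 → 0xd8b8
  top 6b → 0x36 → addi [RI]
  rd@[9:7]=0x1 ⇒ x1
  imm@[6:0]=0x38 ⇒ $56

addi x1, $56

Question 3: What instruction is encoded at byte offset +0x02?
@+02  big-endian(18 80) = 0x1880
  opcode bits[15:10]=0x6: neg/R
  rd: (w>>7)&0x7=0x1 → x1

neg x1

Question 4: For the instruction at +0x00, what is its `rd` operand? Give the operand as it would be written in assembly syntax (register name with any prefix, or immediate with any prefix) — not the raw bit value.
x3

[00] 69 c1 → 0x69c1
  top 6b → 0x1a → lsli [RI]
  rd@[9:7]=0x3 ⇒ x3
  imm@[6:0]=0x41 ⇒ $65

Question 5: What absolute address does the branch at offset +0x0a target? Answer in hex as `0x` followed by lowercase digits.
off 0x0a: read cb fa as big → 0xcbfa
  opcode bits[15:10]=0x32: bra/J
  imm@[9:0]=0x3fa (s10→-6) ⇒ $-6
  target = base 0x79f4 + off 0x0a + 2 + imm -6 = 0x79fa

0x79fa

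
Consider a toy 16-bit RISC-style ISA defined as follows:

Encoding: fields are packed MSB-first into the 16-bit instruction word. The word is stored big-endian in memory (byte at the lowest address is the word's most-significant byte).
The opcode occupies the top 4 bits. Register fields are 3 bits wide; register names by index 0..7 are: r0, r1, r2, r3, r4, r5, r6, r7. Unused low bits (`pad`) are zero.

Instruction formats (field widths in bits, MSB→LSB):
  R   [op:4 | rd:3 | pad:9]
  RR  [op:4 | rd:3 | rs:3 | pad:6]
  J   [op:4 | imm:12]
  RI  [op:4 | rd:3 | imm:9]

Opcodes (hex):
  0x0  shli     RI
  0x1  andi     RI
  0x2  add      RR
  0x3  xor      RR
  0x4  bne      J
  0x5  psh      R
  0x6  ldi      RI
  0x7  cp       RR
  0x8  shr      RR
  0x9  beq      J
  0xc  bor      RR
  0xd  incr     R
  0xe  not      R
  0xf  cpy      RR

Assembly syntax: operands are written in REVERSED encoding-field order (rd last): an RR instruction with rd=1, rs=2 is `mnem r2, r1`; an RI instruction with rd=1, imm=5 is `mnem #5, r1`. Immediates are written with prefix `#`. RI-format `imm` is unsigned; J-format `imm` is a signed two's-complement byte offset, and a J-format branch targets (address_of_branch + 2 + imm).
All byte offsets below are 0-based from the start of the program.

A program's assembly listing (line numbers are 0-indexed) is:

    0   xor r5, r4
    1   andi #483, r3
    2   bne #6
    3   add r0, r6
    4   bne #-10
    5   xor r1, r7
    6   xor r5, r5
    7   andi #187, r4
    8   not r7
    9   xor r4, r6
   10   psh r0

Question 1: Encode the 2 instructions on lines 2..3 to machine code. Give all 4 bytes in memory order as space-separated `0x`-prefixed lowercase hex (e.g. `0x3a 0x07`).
0x40 0x06 0x2c 0x00

L2: bne op=0x4:4|imm=6:12 ⇒ 0x4006 ⇒ big 40 06
L3: add op=0x2:4|rd=6:3|rs=0:3|pad=0:6 ⇒ 0x2c00 ⇒ big 2c 00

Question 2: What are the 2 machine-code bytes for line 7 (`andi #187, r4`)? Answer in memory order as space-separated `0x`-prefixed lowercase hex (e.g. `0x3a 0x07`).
L7: andi op=0x1:4|rd=4:3|imm=187:9 ⇒ 0x18bb ⇒ big 18 bb

0x18 0xbb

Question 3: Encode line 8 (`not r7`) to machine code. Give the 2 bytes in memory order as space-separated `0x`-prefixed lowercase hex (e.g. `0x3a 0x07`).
0xee 0x00

L8: not op=0xe:4|rd=7:3|pad=0:9 ⇒ 0xee00 ⇒ big ee 00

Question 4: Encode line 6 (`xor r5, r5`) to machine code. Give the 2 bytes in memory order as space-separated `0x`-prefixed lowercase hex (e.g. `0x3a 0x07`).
L6: xor op=0x3:4|rd=5:3|rs=5:3|pad=0:6 ⇒ 0x3b40 ⇒ big 3b 40

0x3b 0x40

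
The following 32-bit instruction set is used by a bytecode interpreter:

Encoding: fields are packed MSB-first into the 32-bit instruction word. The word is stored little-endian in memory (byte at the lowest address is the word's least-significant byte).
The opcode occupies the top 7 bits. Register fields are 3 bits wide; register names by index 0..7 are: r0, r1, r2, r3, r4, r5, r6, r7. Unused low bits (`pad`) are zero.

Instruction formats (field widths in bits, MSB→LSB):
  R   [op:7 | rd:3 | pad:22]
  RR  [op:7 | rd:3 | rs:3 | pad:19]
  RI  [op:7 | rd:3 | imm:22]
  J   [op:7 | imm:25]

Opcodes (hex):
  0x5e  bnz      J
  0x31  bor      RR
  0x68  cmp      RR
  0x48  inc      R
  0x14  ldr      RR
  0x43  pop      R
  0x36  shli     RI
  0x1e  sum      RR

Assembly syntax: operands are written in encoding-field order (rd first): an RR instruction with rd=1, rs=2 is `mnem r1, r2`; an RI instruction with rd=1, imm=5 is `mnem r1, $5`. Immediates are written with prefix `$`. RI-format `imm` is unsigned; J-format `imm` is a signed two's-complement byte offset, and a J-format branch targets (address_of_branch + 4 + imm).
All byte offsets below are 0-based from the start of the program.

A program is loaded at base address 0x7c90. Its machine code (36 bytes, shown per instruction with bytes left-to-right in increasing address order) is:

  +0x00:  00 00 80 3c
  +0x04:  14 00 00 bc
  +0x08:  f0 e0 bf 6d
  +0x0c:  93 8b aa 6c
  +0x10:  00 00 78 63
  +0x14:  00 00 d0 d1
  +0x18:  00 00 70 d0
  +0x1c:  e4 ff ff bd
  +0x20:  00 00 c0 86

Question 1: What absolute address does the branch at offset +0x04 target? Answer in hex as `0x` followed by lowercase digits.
[04] 14 00 00 bc → 0xbc000014
  op=0xbc000014>>25=0x5e ⇒ bnz (J)
  imm@[24:0]=0x14 ⇒ $20
  target = base 0x7c90 + off 0x04 + 4 + imm 20 = 0x7cac

0x7cac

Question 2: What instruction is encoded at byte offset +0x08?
shli r6, $4186352

+0x08: f0 e0 bf 6d ⇒ word 0x6dbfe0f0 (little)
  opcode bits[31:25]=0x36: shli/RI
  [24:22] rd=6 = r6
  [21:0] imm=4186352 = $4186352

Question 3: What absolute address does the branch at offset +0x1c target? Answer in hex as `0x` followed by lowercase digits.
+0x1c: e4 ff ff bd ⇒ word 0xbdffffe4 (little)
  opcode bits[31:25]=0x5e: bnz/J
  [24:0] imm=33554404 (s25→-28) = $-28
  target = base 0x7c90 + off 0x1c + 4 + imm -28 = 0x7c94

0x7c94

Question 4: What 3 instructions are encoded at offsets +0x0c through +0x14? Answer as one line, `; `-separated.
[0c] 93 8b aa 6c → 0x6caa8b93
  op=0x6caa8b93>>25=0x36 ⇒ shli (RI)
  rd: (w>>22)&0x7=0x2 → r2
  imm: (w>>0)&0x3fffff=0x2a8b93 → $2788243
[10] 00 00 78 63 → 0x63780000
  op=0x63780000>>25=0x31 ⇒ bor (RR)
  rd: (w>>22)&0x7=0x5 → r5
  rs: (w>>19)&0x7=0x7 → r7
[14] 00 00 d0 d1 → 0xd1d00000
  op=0xd1d00000>>25=0x68 ⇒ cmp (RR)
  rd: (w>>22)&0x7=0x7 → r7
  rs: (w>>19)&0x7=0x2 → r2

shli r2, $2788243; bor r5, r7; cmp r7, r2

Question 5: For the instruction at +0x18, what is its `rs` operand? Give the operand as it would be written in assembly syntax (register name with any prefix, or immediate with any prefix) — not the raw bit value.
off 0x18: read 00 00 70 d0 as little → 0xd0700000
  top 7b → 0x68 → cmp [RR]
  [24:22] rd=1 = r1
  [21:19] rs=6 = r6

r6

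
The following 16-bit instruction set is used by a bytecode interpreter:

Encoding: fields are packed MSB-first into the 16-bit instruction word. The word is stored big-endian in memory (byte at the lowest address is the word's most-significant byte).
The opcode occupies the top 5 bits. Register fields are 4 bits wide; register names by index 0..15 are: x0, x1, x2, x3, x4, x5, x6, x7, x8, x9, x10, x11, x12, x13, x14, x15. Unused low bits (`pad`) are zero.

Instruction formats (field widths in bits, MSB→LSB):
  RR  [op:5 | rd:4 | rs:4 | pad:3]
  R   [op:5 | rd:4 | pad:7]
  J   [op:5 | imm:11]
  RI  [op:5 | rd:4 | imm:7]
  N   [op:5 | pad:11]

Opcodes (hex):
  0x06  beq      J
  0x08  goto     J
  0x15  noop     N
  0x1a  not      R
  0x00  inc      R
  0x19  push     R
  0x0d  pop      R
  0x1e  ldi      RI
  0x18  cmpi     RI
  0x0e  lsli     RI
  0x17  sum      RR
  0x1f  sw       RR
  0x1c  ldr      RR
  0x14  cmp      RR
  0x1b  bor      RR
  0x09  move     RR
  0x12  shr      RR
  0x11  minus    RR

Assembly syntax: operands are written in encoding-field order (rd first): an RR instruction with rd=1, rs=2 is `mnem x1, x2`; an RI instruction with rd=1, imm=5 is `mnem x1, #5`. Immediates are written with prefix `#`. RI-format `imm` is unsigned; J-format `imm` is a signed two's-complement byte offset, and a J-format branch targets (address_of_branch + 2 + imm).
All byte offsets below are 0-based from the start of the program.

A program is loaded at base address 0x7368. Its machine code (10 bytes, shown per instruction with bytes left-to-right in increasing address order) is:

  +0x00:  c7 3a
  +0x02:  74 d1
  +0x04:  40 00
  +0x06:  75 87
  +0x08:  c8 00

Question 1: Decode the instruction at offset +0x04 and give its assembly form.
goto #0

+0x04: 40 00 ⇒ word 0x4000 (big)
  top 5b → 0x8 → goto [J]
  imm: (w>>0)&0x7ff=0x0 → #0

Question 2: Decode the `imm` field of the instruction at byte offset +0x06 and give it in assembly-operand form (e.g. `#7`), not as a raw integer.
@+06  big-endian(75 87) = 0x7587
  opcode bits[15:11]=0xe: lsli/RI
  [10:7] rd=11 = x11
  [6:0] imm=7 = #7

#7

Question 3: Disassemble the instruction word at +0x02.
off 0x02: read 74 d1 as big → 0x74d1
  top 5b → 0xe → lsli [RI]
  rd@[10:7]=0x9 ⇒ x9
  imm@[6:0]=0x51 ⇒ #81

lsli x9, #81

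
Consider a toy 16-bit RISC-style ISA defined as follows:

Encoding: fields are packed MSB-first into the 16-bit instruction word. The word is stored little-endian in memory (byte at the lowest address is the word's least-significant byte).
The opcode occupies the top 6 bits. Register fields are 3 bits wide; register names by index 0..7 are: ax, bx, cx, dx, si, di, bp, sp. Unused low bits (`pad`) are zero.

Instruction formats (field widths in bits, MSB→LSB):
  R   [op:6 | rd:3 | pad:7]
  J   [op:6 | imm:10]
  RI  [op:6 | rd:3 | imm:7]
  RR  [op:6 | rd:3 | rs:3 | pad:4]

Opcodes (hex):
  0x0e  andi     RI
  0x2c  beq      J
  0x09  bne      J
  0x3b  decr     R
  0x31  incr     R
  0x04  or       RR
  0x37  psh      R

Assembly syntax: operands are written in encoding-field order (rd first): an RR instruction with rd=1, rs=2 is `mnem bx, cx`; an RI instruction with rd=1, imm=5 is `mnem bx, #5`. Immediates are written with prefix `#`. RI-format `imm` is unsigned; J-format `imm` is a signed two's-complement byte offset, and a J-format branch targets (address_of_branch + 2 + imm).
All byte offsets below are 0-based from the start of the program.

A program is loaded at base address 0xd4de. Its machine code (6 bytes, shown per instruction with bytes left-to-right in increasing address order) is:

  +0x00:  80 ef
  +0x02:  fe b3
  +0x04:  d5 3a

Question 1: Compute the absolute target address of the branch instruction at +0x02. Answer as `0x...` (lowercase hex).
@+02  little-endian(fe b3) = 0xb3fe
  op=0xb3fe>>10=0x2c ⇒ beq (J)
  imm: (w>>0)&0x3ff=0x3fe (s10→-2) → #-2
  target = base 0xd4de + off 0x02 + 2 + imm -2 = 0xd4e0

0xd4e0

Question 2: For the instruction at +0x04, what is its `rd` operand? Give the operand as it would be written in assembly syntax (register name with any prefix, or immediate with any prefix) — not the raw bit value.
@+04  little-endian(d5 3a) = 0x3ad5
  top 6b → 0xe → andi [RI]
  rd@[9:7]=0x5 ⇒ di
  imm@[6:0]=0x55 ⇒ #85

di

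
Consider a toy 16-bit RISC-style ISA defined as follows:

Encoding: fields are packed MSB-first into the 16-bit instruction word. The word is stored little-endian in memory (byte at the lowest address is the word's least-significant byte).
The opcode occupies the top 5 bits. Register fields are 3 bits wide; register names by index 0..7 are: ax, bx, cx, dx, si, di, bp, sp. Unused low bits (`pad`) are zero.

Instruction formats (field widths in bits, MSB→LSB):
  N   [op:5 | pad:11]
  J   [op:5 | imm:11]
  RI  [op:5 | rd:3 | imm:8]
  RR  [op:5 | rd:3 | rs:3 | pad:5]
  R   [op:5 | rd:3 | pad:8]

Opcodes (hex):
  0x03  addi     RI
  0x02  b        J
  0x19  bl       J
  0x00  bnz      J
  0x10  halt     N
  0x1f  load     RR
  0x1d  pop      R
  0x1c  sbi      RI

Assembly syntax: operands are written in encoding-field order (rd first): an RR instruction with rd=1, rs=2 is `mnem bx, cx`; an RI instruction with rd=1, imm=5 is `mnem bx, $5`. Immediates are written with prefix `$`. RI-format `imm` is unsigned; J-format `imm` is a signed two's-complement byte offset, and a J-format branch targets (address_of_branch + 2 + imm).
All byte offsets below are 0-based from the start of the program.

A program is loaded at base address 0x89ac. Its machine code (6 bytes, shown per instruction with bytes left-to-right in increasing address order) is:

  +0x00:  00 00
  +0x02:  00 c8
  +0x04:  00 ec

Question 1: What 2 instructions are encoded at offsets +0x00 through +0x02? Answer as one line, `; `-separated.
bnz $0; bl $0

@+00  little-endian(00 00) = 0x0000
  opcode bits[15:11]=0x0: bnz/J
  imm: (w>>0)&0x7ff=0x0 → $0
@+02  little-endian(00 c8) = 0xc800
  opcode bits[15:11]=0x19: bl/J
  imm: (w>>0)&0x7ff=0x0 → $0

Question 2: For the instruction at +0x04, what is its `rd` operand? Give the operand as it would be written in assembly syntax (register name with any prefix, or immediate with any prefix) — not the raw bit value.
si

off 0x04: read 00 ec as little → 0xec00
  opcode bits[15:11]=0x1d: pop/R
  [10:8] rd=4 = si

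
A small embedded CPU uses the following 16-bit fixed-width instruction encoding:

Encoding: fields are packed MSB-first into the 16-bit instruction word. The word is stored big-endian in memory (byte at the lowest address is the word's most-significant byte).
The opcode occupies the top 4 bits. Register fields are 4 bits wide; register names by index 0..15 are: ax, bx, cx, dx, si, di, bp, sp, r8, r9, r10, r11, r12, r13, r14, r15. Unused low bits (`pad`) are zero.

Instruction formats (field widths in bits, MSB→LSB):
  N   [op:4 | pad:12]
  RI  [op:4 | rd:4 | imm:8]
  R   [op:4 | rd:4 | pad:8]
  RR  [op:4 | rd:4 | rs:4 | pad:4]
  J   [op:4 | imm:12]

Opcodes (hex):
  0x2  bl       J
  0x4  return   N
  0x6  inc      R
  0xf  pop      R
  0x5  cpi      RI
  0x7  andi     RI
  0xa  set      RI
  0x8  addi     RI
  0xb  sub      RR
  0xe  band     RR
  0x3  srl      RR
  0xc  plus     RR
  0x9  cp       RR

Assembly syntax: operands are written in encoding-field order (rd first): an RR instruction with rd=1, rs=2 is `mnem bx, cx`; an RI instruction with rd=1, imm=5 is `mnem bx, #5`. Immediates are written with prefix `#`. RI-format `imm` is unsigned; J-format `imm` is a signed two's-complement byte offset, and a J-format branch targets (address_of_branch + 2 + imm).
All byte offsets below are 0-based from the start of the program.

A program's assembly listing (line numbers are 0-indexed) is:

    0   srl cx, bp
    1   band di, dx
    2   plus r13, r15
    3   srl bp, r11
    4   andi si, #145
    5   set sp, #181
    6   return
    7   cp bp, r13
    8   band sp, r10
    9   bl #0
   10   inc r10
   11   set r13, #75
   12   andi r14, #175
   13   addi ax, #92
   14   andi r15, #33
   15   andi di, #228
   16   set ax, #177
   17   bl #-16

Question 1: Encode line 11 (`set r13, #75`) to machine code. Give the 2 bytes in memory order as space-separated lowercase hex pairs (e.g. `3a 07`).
ad 4b

11. set fields op=0xa:4|rd=13:4|imm=75:8 → word ad4bh → ad 4b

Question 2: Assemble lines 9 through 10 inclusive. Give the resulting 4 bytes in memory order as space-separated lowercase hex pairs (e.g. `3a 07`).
9. bl fields op=0x2:4|imm=0:12 → word 2000h → 20 00
10. inc fields op=0x6:4|rd=10:4|pad=0:8 → word 6a00h → 6a 00

20 00 6a 00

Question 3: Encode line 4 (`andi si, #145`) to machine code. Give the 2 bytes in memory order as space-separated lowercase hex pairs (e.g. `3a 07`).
74 91

line 4 (andi): pack op=0x7:4|rd=4:4|imm=145:8 = 0x7491; big→ 74 91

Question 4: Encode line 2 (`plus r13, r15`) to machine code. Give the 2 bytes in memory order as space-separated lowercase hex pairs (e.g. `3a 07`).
cd f0

L2: plus op=0xc:4|rd=13:4|rs=15:4|pad=0:4 ⇒ 0xcdf0 ⇒ big cd f0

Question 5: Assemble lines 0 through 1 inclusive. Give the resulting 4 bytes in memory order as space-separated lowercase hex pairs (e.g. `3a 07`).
line 0 (srl): pack op=0x3:4|rd=2:4|rs=6:4|pad=0:4 = 0x3260; big→ 32 60
line 1 (band): pack op=0xe:4|rd=5:4|rs=3:4|pad=0:4 = 0xe530; big→ e5 30

32 60 e5 30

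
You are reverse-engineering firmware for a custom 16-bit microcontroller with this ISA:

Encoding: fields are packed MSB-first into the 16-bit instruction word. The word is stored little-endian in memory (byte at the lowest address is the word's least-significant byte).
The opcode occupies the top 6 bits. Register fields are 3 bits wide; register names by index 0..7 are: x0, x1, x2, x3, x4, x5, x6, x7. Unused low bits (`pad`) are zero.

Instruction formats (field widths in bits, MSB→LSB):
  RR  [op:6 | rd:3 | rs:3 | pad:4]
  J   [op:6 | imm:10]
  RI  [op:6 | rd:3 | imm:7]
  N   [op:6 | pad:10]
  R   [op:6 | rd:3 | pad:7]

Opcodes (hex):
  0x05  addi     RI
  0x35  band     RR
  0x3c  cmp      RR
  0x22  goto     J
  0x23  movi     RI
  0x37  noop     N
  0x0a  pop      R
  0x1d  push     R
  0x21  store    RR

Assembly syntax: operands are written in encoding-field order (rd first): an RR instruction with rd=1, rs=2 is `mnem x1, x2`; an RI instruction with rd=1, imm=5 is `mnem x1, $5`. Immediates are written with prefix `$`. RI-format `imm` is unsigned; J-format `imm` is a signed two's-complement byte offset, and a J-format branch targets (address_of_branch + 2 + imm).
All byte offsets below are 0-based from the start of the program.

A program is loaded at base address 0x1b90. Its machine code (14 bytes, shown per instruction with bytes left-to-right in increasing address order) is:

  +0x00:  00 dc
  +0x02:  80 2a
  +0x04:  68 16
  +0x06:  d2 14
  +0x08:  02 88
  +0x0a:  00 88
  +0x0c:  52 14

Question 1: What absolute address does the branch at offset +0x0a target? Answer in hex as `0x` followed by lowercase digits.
+0x0a: 00 88 ⇒ word 0x8800 (little)
  top 6b → 0x22 → goto [J]
  imm: (w>>0)&0x3ff=0x0 → $0
  target = base 0x1b90 + off 0x0a + 2 + imm 0 = 0x1b9c

0x1b9c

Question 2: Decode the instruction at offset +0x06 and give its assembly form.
addi x1, $82

+0x06: d2 14 ⇒ word 0x14d2 (little)
  op=0x14d2>>10=0x5 ⇒ addi (RI)
  rd@[9:7]=0x1 ⇒ x1
  imm@[6:0]=0x52 ⇒ $82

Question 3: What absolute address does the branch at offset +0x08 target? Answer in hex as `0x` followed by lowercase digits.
0x1b9c

[08] 02 88 → 0x8802
  opcode bits[15:10]=0x22: goto/J
  imm: (w>>0)&0x3ff=0x2 → $2
  target = base 0x1b90 + off 0x08 + 2 + imm 2 = 0x1b9c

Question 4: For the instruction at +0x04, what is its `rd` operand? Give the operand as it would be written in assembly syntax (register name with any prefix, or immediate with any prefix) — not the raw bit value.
x4

+0x04: 68 16 ⇒ word 0x1668 (little)
  opcode bits[15:10]=0x5: addi/RI
  [9:7] rd=4 = x4
  [6:0] imm=104 = $104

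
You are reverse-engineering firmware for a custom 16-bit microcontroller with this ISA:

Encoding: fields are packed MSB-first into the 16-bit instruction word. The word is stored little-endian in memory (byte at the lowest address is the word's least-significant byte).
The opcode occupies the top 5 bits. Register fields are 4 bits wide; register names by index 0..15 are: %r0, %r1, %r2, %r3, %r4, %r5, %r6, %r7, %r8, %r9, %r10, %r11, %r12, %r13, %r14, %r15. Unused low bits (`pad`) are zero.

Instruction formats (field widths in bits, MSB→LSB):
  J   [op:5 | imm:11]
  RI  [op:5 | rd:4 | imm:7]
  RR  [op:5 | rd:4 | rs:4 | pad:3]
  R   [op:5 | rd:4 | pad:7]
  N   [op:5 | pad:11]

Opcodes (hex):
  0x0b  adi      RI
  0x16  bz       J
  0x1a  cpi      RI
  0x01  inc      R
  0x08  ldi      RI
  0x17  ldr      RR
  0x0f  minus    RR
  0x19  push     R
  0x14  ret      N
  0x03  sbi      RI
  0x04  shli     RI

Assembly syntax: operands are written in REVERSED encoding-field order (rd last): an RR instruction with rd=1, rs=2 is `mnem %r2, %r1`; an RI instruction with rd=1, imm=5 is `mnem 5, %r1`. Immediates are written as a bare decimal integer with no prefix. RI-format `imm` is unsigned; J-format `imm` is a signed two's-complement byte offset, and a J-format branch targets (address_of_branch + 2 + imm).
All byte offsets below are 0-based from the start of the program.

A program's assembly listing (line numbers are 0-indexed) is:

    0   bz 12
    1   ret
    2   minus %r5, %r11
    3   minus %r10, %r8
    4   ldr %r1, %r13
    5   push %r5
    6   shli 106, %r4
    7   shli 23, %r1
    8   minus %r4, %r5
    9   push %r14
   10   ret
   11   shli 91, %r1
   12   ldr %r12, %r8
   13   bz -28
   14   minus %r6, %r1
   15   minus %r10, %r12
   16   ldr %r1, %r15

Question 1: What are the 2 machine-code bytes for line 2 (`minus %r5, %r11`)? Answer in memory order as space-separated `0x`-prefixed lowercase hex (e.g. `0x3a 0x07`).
line 2 (minus): pack op=0xf:5|rd=11:4|rs=5:4|pad=0:3 = 0x7da8; little→ a8 7d

0xa8 0x7d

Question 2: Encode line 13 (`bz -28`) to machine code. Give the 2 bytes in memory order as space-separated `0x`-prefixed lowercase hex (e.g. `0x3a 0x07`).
L13: bz op=0x16:5|imm=-28:11 ⇒ 0xb7e4 ⇒ little e4 b7

0xe4 0xb7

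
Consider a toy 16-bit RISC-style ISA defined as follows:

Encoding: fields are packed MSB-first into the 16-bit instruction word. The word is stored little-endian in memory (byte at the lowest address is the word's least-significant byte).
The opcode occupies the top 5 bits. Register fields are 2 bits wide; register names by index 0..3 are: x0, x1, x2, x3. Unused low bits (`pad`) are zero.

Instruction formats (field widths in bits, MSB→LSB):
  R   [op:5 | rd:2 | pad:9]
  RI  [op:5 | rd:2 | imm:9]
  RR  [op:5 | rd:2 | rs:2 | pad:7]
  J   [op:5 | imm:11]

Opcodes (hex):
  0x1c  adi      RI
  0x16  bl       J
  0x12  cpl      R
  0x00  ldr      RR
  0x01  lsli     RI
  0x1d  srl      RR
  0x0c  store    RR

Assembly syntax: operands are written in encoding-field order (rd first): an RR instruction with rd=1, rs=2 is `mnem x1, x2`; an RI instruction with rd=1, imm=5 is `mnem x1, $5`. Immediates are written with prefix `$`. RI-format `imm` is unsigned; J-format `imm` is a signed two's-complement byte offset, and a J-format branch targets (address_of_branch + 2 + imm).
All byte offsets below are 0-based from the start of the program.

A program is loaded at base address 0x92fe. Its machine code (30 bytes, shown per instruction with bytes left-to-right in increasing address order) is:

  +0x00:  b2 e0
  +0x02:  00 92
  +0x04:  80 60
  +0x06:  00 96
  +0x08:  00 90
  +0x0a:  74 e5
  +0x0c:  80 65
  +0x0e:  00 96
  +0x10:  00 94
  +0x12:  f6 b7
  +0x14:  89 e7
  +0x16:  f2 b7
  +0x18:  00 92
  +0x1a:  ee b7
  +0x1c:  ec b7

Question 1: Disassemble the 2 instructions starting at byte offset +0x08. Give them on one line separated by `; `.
+0x08: 00 90 ⇒ word 0x9000 (little)
  op=0x9000>>11=0x12 ⇒ cpl (R)
  rd: (w>>9)&0x3=0x0 → x0
+0x0a: 74 e5 ⇒ word 0xe574 (little)
  op=0xe574>>11=0x1c ⇒ adi (RI)
  rd: (w>>9)&0x3=0x2 → x2
  imm: (w>>0)&0x1ff=0x174 → $372

cpl x0; adi x2, $372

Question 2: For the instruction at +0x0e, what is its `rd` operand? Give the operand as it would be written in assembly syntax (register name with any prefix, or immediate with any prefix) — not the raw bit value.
[0e] 00 96 → 0x9600
  opcode bits[15:11]=0x12: cpl/R
  rd@[10:9]=0x3 ⇒ x3

x3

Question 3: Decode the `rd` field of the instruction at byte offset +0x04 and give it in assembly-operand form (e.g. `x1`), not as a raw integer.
off 0x04: read 80 60 as little → 0x6080
  op=0x6080>>11=0xc ⇒ store (RR)
  rd: (w>>9)&0x3=0x0 → x0
  rs: (w>>7)&0x3=0x1 → x1

x0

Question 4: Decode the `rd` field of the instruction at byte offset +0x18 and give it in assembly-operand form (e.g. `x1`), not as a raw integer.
@+18  little-endian(00 92) = 0x9200
  op=0x9200>>11=0x12 ⇒ cpl (R)
  rd: (w>>9)&0x3=0x1 → x1

x1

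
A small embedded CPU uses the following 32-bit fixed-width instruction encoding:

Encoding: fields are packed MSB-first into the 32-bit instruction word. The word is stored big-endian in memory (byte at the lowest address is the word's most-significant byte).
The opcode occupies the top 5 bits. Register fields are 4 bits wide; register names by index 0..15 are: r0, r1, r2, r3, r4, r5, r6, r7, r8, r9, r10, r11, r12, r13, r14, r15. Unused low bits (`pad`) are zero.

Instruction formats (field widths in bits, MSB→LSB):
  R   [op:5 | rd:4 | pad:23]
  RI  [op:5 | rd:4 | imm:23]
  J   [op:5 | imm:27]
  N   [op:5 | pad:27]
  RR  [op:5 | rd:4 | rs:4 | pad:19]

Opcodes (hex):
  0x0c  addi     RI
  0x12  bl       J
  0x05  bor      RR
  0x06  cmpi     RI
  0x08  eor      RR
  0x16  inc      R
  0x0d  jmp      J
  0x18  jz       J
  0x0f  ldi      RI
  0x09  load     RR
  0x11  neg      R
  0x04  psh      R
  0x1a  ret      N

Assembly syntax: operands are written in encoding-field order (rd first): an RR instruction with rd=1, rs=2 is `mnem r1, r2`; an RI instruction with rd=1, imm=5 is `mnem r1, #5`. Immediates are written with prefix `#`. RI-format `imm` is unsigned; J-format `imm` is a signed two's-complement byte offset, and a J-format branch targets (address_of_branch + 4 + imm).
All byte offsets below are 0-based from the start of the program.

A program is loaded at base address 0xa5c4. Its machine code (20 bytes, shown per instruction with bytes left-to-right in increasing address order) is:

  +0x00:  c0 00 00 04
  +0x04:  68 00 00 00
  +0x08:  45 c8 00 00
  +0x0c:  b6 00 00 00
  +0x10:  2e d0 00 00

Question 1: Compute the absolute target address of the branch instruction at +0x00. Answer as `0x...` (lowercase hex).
0xa5cc

[00] c0 00 00 04 → 0xc0000004
  top 5b → 0x18 → jz [J]
  imm@[26:0]=0x4 ⇒ #4
  target = base 0xa5c4 + off 0x00 + 4 + imm 4 = 0xa5cc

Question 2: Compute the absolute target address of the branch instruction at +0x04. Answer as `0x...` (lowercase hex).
[04] 68 00 00 00 → 0x68000000
  op=0x68000000>>27=0xd ⇒ jmp (J)
  [26:0] imm=0 = #0
  target = base 0xa5c4 + off 0x04 + 4 + imm 0 = 0xa5cc

0xa5cc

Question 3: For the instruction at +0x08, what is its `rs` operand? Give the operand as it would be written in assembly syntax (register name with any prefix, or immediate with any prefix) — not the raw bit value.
r9

@+08  big-endian(45 c8 00 00) = 0x45c80000
  op=0x45c80000>>27=0x8 ⇒ eor (RR)
  [26:23] rd=11 = r11
  [22:19] rs=9 = r9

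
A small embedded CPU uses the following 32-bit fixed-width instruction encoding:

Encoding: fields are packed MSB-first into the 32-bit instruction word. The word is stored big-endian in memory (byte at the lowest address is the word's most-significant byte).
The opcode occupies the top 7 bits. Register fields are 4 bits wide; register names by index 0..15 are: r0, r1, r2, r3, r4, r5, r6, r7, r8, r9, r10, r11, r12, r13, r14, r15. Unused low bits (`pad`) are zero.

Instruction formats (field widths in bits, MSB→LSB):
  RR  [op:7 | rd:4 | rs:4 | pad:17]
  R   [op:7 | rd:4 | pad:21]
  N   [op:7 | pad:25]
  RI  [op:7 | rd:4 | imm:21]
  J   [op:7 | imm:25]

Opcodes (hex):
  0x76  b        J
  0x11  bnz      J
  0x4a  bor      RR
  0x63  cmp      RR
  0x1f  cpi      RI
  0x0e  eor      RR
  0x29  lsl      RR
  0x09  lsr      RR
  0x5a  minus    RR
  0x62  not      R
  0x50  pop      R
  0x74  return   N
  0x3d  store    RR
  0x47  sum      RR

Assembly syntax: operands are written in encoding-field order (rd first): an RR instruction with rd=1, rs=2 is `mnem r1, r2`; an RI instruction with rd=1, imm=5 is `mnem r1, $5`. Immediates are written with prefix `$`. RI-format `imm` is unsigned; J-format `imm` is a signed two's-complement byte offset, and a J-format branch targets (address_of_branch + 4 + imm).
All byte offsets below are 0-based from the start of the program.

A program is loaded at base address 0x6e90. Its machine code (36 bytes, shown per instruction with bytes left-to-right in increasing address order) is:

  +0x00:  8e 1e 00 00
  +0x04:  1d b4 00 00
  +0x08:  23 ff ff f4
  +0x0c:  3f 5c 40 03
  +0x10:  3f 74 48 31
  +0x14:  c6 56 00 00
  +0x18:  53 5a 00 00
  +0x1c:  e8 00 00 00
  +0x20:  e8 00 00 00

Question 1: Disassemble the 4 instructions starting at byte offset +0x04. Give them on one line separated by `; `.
+0x04: 1d b4 00 00 ⇒ word 0x1db40000 (big)
  opcode bits[31:25]=0xe: eor/RR
  [24:21] rd=13 = r13
  [20:17] rs=10 = r10
+0x08: 23 ff ff f4 ⇒ word 0x23fffff4 (big)
  opcode bits[31:25]=0x11: bnz/J
  [24:0] imm=33554420 (s25→-12) = $-12
+0x0c: 3f 5c 40 03 ⇒ word 0x3f5c4003 (big)
  opcode bits[31:25]=0x1f: cpi/RI
  [24:21] rd=10 = r10
  [20:0] imm=1851395 = $1851395
+0x10: 3f 74 48 31 ⇒ word 0x3f744831 (big)
  opcode bits[31:25]=0x1f: cpi/RI
  [24:21] rd=11 = r11
  [20:0] imm=1329201 = $1329201

eor r13, r10; bnz $-12; cpi r10, $1851395; cpi r11, $1329201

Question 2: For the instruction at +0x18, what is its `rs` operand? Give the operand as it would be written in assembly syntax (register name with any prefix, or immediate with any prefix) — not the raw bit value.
@+18  big-endian(53 5a 00 00) = 0x535a0000
  op=0x535a0000>>25=0x29 ⇒ lsl (RR)
  rd: (w>>21)&0xf=0xa → r10
  rs: (w>>17)&0xf=0xd → r13

r13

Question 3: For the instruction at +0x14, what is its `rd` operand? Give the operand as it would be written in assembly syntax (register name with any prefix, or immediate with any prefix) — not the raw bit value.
+0x14: c6 56 00 00 ⇒ word 0xc6560000 (big)
  opcode bits[31:25]=0x63: cmp/RR
  [24:21] rd=2 = r2
  [20:17] rs=11 = r11

r2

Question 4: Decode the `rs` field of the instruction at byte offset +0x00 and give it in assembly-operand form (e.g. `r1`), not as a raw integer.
r15

+0x00: 8e 1e 00 00 ⇒ word 0x8e1e0000 (big)
  op=0x8e1e0000>>25=0x47 ⇒ sum (RR)
  [24:21] rd=0 = r0
  [20:17] rs=15 = r15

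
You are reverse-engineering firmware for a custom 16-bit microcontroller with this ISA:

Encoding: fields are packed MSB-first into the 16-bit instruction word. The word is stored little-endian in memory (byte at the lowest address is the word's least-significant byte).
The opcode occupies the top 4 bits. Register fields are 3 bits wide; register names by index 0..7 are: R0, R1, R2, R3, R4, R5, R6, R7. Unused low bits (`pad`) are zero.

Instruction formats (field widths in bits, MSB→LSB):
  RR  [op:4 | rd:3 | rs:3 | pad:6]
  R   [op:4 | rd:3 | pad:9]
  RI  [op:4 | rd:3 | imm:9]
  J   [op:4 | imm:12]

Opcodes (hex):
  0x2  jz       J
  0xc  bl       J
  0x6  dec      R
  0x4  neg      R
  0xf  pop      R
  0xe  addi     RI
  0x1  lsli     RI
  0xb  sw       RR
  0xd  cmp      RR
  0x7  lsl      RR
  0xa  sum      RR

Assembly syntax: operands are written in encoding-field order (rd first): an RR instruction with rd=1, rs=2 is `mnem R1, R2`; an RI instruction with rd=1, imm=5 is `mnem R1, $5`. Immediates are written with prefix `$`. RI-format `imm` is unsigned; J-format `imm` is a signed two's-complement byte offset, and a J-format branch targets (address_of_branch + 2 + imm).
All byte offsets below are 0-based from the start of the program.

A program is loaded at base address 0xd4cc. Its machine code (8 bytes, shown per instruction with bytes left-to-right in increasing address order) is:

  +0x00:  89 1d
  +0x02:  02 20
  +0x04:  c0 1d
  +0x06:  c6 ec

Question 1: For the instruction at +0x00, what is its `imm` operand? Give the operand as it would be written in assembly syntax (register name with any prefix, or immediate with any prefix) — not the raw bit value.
$393

[00] 89 1d → 0x1d89
  top 4b → 0x1 → lsli [RI]
  rd: (w>>9)&0x7=0x6 → R6
  imm: (w>>0)&0x1ff=0x189 → $393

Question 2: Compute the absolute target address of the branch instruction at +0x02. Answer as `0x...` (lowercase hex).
off 0x02: read 02 20 as little → 0x2002
  op=0x2002>>12=0x2 ⇒ jz (J)
  imm@[11:0]=0x2 ⇒ $2
  target = base 0xd4cc + off 0x02 + 2 + imm 2 = 0xd4d2

0xd4d2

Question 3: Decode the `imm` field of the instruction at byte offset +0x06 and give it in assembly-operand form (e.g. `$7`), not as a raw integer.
$198

off 0x06: read c6 ec as little → 0xecc6
  op=0xecc6>>12=0xe ⇒ addi (RI)
  rd@[11:9]=0x6 ⇒ R6
  imm@[8:0]=0xc6 ⇒ $198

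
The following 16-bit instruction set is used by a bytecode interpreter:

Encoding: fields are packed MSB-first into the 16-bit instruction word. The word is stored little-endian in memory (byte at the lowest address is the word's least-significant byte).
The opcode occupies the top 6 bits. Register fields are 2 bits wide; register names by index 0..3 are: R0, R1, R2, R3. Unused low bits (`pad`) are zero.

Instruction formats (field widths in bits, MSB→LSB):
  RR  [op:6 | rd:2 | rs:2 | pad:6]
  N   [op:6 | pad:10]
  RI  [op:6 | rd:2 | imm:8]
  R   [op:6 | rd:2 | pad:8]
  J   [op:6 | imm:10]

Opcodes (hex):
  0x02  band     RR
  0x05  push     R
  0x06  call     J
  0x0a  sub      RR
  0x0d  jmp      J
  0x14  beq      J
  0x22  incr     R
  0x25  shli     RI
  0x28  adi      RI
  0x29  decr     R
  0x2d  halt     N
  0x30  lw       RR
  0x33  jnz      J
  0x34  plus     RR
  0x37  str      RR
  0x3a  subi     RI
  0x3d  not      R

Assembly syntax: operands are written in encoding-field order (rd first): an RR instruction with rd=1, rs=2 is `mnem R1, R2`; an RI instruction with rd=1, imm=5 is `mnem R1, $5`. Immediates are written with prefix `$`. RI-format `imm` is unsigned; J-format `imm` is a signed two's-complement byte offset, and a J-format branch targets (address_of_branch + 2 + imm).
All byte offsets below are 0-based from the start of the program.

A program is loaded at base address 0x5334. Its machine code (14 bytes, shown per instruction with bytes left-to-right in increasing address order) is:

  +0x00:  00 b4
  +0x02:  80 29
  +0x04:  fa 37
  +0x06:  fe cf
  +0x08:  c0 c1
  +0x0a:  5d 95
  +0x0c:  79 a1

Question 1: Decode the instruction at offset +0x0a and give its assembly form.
off 0x0a: read 5d 95 as little → 0x955d
  top 6b → 0x25 → shli [RI]
  rd: (w>>8)&0x3=0x1 → R1
  imm: (w>>0)&0xff=0x5d → $93

shli R1, $93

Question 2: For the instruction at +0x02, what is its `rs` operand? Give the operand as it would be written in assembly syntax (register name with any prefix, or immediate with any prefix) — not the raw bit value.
R2

+0x02: 80 29 ⇒ word 0x2980 (little)
  op=0x2980>>10=0xa ⇒ sub (RR)
  rd@[9:8]=0x1 ⇒ R1
  rs@[7:6]=0x2 ⇒ R2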